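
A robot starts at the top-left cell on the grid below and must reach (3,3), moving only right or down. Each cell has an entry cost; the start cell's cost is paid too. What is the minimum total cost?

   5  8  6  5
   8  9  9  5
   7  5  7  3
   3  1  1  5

Cheapest: r0c0 r1c0 r2c0 r3c0 r3c1 r3c2 r3c3
  5 + 8 + 7 + 3 + 1 + 1 + 5 = 30
For comparison, the top-then-right route costs 37.

30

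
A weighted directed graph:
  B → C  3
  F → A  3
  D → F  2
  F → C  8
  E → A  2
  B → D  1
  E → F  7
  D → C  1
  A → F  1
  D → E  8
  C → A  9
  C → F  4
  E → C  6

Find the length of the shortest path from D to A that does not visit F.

Paths from D to A avoiding F:
D - E - A: 8 + 2 = 10
D - E - C - A: 8 + 6 + 9 = 23
D - C - A: 1 + 9 = 10
Shortest: 10.

10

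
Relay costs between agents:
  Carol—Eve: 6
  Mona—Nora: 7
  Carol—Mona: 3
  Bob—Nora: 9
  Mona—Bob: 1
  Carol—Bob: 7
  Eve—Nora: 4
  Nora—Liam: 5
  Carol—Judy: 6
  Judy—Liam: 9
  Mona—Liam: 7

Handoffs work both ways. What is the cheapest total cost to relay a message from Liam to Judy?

Some routes from Liam to Judy:
Liam-Mona-Bob-Carol-Judy: 7 + 1 + 7 + 6 = 21
Liam-Judy: 9
Liam-Mona-Carol-Judy: 7 + 3 + 6 = 16
Shortest: 9.

9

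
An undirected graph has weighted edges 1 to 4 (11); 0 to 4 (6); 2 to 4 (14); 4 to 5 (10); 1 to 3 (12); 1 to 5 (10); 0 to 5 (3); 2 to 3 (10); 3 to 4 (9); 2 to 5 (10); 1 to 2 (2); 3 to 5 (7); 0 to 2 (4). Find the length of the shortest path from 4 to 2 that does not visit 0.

A few of the 4→2 routes:
4→3→2: 9 + 10 = 19
4→1→2: 11 + 2 = 13
4→2: 14
Shortest: 13.

13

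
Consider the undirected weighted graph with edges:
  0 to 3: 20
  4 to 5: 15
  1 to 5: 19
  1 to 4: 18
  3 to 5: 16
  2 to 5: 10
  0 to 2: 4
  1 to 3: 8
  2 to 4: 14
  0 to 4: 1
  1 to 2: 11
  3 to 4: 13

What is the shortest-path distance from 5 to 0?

A few of the 5→0 routes:
5 → 2 → 0: 10 + 4 = 14
5 → 2 → 4 → 0: 10 + 14 + 1 = 25
5 → 4 → 2 → 0: 15 + 14 + 4 = 33
5 → 4 → 0: 15 + 1 = 16
5 → 3 → 4 → 0: 16 + 13 + 1 = 30
The minimum is 14.

14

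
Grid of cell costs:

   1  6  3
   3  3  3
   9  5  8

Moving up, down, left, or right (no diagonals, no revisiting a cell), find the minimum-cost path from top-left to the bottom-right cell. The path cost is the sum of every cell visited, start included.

18

Cheapest: (0,0) -> (1,0) -> (1,1) -> (1,2) -> (2,2)
  1 + 3 + 3 + 3 + 8 = 18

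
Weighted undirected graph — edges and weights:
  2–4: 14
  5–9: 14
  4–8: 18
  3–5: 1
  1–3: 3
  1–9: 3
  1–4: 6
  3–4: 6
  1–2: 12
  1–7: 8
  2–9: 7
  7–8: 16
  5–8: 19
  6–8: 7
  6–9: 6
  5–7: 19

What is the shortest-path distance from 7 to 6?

17

Checking several routes:
7 -> 1 -> 9 -> 6: 8 + 3 + 6 = 17
7 -> 5 -> 3 -> 1 -> 9 -> 6: 19 + 1 + 3 + 3 + 6 = 32
7 -> 1 -> 2 -> 9 -> 6: 8 + 12 + 7 + 6 = 33
7 -> 1 -> 3 -> 5 -> 8 -> 6: 8 + 3 + 1 + 19 + 7 = 38
7 -> 1 -> 3 -> 5 -> 9 -> 6: 8 + 3 + 1 + 14 + 6 = 32
7 -> 8 -> 6: 16 + 7 = 23
Shortest: 17.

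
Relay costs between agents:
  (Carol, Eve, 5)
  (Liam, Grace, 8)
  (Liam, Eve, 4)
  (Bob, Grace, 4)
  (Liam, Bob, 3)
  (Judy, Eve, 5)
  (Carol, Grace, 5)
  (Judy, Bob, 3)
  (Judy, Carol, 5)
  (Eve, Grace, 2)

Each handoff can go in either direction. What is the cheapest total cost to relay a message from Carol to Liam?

Comparing a few candidate routes:
Carol-Eve-Liam: 5 + 4 = 9
Carol-Grace-Eve-Liam: 5 + 2 + 4 = 11
Carol-Judy-Eve-Liam: 5 + 5 + 4 = 14
Carol-Judy-Bob-Liam: 5 + 3 + 3 = 11
Carol-Grace-Liam: 5 + 8 = 13
Carol-Grace-Bob-Liam: 5 + 4 + 3 = 12
The minimum is 9.

9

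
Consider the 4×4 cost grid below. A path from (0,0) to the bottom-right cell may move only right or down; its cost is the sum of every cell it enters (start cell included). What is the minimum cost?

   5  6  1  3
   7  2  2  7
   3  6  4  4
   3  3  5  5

27

Take [0,0] -> [0,1] -> [0,2] -> [1,2] -> [2,2] -> [2,3] -> [3,3] for a total of 5 + 6 + 1 + 2 + 4 + 4 + 5 = 27.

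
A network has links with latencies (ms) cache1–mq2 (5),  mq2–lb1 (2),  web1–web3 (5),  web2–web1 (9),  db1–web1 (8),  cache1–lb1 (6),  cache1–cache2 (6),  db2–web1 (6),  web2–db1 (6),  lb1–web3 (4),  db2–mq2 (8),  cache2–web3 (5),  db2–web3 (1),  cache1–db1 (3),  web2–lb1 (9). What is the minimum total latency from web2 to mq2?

Some routes from web2 to mq2:
web2-lb1-cache1-mq2: 9 + 6 + 5 = 20
web2-lb1-mq2: 9 + 2 = 11
web2-db1-cache1-lb1-mq2: 6 + 3 + 6 + 2 = 17
web2-web1-db2-web3-lb1-mq2: 9 + 6 + 1 + 4 + 2 = 22
web2-web1-web3-lb1-mq2: 9 + 5 + 4 + 2 = 20
web2-db1-cache1-mq2: 6 + 3 + 5 = 14
The minimum is 11 ms.

11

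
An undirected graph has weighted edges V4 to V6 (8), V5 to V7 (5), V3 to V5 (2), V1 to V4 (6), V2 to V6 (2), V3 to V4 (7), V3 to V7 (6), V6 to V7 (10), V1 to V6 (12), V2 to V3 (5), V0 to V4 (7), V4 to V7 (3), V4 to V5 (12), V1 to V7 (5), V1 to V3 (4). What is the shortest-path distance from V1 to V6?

11

Checking several routes:
V1 -> V3 -> V2 -> V6: 4 + 5 + 2 = 11
V1 -> V6: 12
V1 -> V4 -> V6: 6 + 8 = 14
Shortest: 11.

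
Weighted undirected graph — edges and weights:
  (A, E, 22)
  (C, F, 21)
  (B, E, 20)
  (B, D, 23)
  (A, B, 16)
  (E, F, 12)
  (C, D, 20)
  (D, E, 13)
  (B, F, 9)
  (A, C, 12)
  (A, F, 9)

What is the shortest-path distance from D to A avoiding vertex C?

Some routes from D to A avoiding C:
D→E→F→A: 13 + 12 + 9 = 34
D→B→A: 23 + 16 = 39
D→E→A: 13 + 22 = 35
D→B→F→A: 23 + 9 + 9 = 41
D→E→B→A: 13 + 20 + 16 = 49
The minimum is 34.

34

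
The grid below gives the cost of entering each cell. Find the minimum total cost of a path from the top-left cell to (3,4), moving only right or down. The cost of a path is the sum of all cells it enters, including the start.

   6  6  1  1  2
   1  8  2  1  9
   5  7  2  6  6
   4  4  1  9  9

One optimal route is r0c0 → r0c1 → r0c2 → r0c3 → r1c3 → r2c3 → r2c4 → r3c4.
Its cost is 6 + 6 + 1 + 1 + 1 + 6 + 6 + 9 = 36.
For comparison, the top-then-right route costs 40.

36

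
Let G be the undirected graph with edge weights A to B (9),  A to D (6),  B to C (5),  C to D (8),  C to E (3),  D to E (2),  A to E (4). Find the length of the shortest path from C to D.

Paths from C to D:
C -> B -> A -> E -> D: 5 + 9 + 4 + 2 = 20
C -> B -> A -> D: 5 + 9 + 6 = 20
C -> E -> A -> D: 3 + 4 + 6 = 13
C -> D: 8
C -> E -> D: 3 + 2 = 5
The minimum is 5.

5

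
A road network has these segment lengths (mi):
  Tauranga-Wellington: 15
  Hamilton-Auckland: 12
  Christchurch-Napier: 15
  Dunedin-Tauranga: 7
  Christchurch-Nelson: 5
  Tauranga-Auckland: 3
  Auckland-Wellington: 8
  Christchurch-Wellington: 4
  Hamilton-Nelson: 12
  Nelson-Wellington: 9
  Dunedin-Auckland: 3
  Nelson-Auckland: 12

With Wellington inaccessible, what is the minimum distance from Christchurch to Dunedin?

20

Candidate routes:
Christchurch-Nelson-Auckland-Tauranga-Dunedin: 5 + 12 + 3 + 7 = 27
Christchurch-Nelson-Hamilton-Auckland-Dunedin: 5 + 12 + 12 + 3 = 32
Christchurch-Nelson-Hamilton-Auckland-Tauranga-Dunedin: 5 + 12 + 12 + 3 + 7 = 39
Christchurch-Nelson-Auckland-Dunedin: 5 + 12 + 3 = 20
Shortest: 20 mi.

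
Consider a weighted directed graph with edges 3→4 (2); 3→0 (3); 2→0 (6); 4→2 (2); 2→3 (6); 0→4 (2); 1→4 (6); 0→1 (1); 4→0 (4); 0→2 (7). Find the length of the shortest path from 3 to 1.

4

Paths from 3 to 1:
3→4→2→0→1: 2 + 2 + 6 + 1 = 11
3→0→1: 3 + 1 = 4
3→4→0→1: 2 + 4 + 1 = 7
The minimum is 4.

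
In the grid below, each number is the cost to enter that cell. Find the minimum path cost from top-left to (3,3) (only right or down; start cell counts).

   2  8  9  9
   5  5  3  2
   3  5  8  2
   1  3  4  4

22

Path r0c0 -> r1c0 -> r2c0 -> r3c0 -> r3c1 -> r3c2 -> r3c3: 2 + 5 + 3 + 1 + 3 + 4 + 4 = 22.
For comparison, the top-then-right route costs 36.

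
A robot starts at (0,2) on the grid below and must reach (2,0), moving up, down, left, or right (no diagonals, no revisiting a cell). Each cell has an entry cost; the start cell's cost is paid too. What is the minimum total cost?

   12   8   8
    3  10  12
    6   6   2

34

Cheapest: r0c2 -> r1c2 -> r2c2 -> r2c1 -> r2c0
  8 + 12 + 2 + 6 + 6 = 34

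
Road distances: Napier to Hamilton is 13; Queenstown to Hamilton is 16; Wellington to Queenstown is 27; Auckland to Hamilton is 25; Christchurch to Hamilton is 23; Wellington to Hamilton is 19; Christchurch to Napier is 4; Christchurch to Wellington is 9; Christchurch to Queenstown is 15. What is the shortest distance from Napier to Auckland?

38

Candidate routes:
Napier -> Hamilton -> Auckland: 13 + 25 = 38
Napier -> Christchurch -> Queenstown -> Hamilton -> Auckland: 4 + 15 + 16 + 25 = 60
Napier -> Christchurch -> Wellington -> Queenstown -> Hamilton -> Auckland: 4 + 9 + 27 + 16 + 25 = 81
Napier -> Christchurch -> Hamilton -> Auckland: 4 + 23 + 25 = 52
Napier -> Christchurch -> Queenstown -> Wellington -> Hamilton -> Auckland: 4 + 15 + 27 + 19 + 25 = 90
Napier -> Christchurch -> Wellington -> Hamilton -> Auckland: 4 + 9 + 19 + 25 = 57
Best route has total 38.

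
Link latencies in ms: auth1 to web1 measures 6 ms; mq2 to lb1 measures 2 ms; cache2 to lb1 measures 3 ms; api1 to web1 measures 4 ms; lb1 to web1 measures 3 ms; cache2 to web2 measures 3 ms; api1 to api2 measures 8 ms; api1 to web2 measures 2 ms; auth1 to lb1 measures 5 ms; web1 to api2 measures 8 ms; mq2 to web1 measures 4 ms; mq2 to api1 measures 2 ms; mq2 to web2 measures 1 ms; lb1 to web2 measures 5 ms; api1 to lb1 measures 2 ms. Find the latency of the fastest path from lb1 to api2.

Some routes from lb1 to api2:
lb1-api1-web1-api2: 2 + 4 + 8 = 14
lb1-mq2-web2-api1-api2: 2 + 1 + 2 + 8 = 13
lb1-mq2-api1-api2: 2 + 2 + 8 = 12
lb1-web1-api2: 3 + 8 = 11
lb1-api1-api2: 2 + 8 = 10
The minimum is 10 ms.

10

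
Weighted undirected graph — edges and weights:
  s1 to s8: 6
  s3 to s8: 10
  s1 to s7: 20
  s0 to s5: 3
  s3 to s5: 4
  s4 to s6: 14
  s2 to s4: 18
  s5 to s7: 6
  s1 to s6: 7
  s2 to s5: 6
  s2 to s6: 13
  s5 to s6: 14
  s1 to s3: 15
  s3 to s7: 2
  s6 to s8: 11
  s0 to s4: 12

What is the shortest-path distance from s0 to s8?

A few of the s0→s8 routes:
s0→s5→s3→s1→s8: 3 + 4 + 15 + 6 = 28
s0→s5→s3→s8: 3 + 4 + 10 = 17
s0→s5→s7→s3→s8: 3 + 6 + 2 + 10 = 21
Shortest: 17.

17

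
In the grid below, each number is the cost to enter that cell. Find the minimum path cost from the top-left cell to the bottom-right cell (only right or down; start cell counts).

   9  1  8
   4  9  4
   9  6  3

25

Take r0c0 -> r0c1 -> r0c2 -> r1c2 -> r2c2 for a total of 9 + 1 + 8 + 4 + 3 = 25.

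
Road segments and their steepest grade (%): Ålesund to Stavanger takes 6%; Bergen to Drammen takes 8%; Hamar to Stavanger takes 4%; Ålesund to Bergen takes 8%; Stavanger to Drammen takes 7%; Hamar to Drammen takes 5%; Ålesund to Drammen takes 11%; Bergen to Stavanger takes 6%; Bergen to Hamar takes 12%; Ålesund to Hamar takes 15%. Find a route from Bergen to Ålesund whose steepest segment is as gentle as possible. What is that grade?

Some routes from Bergen to Ålesund:
Bergen→Drammen→Hamar→Stavanger→Ålesund: max(8, 5, 4, 6) = 8
Bergen→Drammen→Stavanger→Ålesund: max(8, 7, 6) = 8
Bergen→Ålesund: max(8) = 8
Bergen→Stavanger→Ålesund: max(6, 6) = 6
The minimum achievable maximum is 6%.

6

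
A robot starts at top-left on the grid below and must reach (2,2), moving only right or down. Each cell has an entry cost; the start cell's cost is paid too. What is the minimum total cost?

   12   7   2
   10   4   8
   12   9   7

One optimal route is r0c0 r0c1 r0c2 r1c2 r2c2.
Its cost is 12 + 7 + 2 + 8 + 7 = 36.

36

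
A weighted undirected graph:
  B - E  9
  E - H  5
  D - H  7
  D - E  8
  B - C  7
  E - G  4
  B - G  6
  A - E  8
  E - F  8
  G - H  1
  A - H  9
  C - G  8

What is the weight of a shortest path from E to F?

Candidate routes:
E → F: 8
Shortest: 8.

8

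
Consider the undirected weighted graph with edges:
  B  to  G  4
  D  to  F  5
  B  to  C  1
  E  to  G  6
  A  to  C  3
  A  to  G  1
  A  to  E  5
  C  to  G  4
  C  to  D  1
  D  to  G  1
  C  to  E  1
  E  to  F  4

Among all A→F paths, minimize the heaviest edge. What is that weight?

Some routes from A to F:
A - C - E - F: max(3, 1, 4) = 4
A - G - D - C - E - F: max(1, 1, 1, 1, 4) = 4
A - G - B - C - E - F: max(1, 4, 1, 1, 4) = 4
A - G - C - E - F: max(1, 4, 1, 4) = 4
Smallest bottleneck: 4.

4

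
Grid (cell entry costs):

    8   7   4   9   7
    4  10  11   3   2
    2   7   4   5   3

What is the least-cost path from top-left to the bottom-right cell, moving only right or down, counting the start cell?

33

One optimal route is r0c0 r1c0 r2c0 r2c1 r2c2 r2c3 r2c4.
Its cost is 8 + 4 + 2 + 7 + 4 + 5 + 3 = 33.
(Top row then right column would cost 40.)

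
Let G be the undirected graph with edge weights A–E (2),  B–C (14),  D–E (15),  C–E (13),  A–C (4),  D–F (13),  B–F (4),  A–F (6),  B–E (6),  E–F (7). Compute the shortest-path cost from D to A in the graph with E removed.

Candidate routes:
D → F → B → C → A: 13 + 4 + 14 + 4 = 35
D → F → A: 13 + 6 = 19
Best route has total 19.

19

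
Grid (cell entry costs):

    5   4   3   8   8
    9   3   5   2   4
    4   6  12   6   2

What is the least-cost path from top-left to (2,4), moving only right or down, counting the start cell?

25

Cheapest: [0,0] [0,1] [0,2] [1,2] [1,3] [1,4] [2,4]
  5 + 4 + 3 + 5 + 2 + 4 + 2 = 25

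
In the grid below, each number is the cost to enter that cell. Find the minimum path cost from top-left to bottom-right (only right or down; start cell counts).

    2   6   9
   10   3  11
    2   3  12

26

Cheapest: r0c0 r0c1 r1c1 r2c1 r2c2
  2 + 6 + 3 + 3 + 12 = 26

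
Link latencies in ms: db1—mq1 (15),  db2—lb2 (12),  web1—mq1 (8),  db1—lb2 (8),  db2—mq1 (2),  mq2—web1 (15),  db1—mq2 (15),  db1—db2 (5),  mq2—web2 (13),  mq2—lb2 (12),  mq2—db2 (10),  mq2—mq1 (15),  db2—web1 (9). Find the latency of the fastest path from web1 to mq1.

Some routes from web1 to mq1:
web1-mq1: 8
web1-mq2-db2-mq1: 15 + 10 + 2 = 27
web1-db2-db1-mq1: 9 + 5 + 15 = 29
web1-mq2-mq1: 15 + 15 = 30
web1-db2-mq1: 9 + 2 = 11
Best route has total 8 ms.

8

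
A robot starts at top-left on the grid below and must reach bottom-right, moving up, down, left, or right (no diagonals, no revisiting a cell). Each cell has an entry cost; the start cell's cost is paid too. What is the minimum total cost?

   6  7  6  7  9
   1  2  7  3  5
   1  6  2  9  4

28

Path r0c0 → r1c0 → r1c1 → r1c2 → r1c3 → r1c4 → r2c4: 6 + 1 + 2 + 7 + 3 + 5 + 4 = 28.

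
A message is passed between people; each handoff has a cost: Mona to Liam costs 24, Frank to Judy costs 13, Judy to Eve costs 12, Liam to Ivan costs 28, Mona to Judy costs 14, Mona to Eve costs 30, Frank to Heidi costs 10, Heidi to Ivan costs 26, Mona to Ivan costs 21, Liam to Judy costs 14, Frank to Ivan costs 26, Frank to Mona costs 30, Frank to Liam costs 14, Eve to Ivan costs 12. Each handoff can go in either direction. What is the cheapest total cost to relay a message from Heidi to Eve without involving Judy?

Some routes from Heidi to Eve avoiding Judy:
Heidi→Frank→Ivan→Eve: 10 + 26 + 12 = 48
Heidi→Ivan→Eve: 26 + 12 = 38
Heidi→Frank→Liam→Ivan→Eve: 10 + 14 + 28 + 12 = 64
Best route has total 38.

38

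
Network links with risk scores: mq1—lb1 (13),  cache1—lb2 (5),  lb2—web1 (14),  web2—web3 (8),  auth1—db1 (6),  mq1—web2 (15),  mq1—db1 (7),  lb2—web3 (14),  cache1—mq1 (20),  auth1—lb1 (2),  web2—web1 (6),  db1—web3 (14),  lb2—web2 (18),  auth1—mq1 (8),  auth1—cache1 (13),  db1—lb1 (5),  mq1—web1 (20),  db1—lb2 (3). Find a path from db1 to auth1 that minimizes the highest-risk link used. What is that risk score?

A few of the db1→auth1 routes:
db1→lb1→auth1: max(5, 2) = 5
db1→auth1: max(6) = 6
db1→mq1→auth1: max(7, 8) = 8
Smallest bottleneck: 5.

5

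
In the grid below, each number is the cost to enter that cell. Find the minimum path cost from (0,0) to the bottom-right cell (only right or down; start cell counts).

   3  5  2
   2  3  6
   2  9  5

Take [0,0] [1,0] [1,1] [1,2] [2,2] for a total of 3 + 2 + 3 + 6 + 5 = 19.

19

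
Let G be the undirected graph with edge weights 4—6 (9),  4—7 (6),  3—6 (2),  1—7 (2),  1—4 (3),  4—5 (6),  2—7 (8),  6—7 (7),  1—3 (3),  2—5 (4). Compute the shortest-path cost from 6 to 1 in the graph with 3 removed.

9

Comparing a few candidate routes:
6→4→1: 9 + 3 = 12
6→7→1: 7 + 2 = 9
6→4→7→1: 9 + 6 + 2 = 17
6→7→2→5→4→1: 7 + 8 + 4 + 6 + 3 = 28
6→7→4→1: 7 + 6 + 3 = 16
Shortest: 9.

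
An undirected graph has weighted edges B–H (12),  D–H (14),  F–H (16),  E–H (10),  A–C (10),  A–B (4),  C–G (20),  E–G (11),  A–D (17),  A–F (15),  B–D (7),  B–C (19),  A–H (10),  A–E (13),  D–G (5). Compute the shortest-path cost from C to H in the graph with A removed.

Candidate routes:
C → G → D → B → H: 20 + 5 + 7 + 12 = 44
C → B → D → H: 19 + 7 + 14 = 40
C → B → H: 19 + 12 = 31
C → G → D → H: 20 + 5 + 14 = 39
C → G → E → H: 20 + 11 + 10 = 41
C → B → D → G → E → H: 19 + 7 + 5 + 11 + 10 = 52
The minimum is 31.

31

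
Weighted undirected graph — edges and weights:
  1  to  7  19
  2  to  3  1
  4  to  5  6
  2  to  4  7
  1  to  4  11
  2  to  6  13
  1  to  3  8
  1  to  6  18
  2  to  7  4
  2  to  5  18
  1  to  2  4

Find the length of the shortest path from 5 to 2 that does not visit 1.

Candidate routes:
5 -> 2: 18
5 -> 4 -> 2: 6 + 7 = 13
Best route has total 13.

13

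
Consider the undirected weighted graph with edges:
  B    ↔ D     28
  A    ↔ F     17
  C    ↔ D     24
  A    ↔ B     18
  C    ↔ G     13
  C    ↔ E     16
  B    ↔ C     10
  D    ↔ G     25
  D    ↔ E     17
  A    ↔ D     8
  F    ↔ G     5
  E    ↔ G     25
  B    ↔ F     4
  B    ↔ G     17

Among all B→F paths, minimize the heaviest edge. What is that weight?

A few of the B→F routes:
B -> C -> E -> D -> A -> F: max(10, 16, 17, 8, 17) = 17
B -> C -> G -> F: max(10, 13, 5) = 13
B -> F: max(4) = 4
The minimum achievable maximum is 4.

4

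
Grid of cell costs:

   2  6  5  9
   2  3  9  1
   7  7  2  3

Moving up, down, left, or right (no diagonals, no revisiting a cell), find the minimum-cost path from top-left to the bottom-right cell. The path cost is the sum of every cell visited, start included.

One optimal route is r0c0→r1c0→r1c1→r2c1→r2c2→r2c3.
Its cost is 2 + 2 + 3 + 7 + 2 + 3 = 19.

19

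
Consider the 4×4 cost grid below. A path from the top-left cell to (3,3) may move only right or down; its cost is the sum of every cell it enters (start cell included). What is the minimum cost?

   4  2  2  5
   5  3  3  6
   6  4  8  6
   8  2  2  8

Cheapest: r0c0 -> r0c1 -> r1c1 -> r2c1 -> r3c1 -> r3c2 -> r3c3
  4 + 2 + 3 + 4 + 2 + 2 + 8 = 25

25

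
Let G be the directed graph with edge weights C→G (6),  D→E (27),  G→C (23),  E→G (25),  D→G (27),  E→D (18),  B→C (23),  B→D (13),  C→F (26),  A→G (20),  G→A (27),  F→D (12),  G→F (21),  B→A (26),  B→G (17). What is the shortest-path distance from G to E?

Routes from G to E:
G → F → D → E: 21 + 12 + 27 = 60
G → C → F → D → E: 23 + 26 + 12 + 27 = 88
Shortest: 60.

60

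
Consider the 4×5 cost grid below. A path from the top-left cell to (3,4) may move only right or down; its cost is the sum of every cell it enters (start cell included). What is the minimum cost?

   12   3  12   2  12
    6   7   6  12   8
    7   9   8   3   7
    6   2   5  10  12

Cheapest: (0,0) (0,1) (1,1) (1,2) (2,2) (2,3) (2,4) (3,4)
  12 + 3 + 7 + 6 + 8 + 3 + 7 + 12 = 58

58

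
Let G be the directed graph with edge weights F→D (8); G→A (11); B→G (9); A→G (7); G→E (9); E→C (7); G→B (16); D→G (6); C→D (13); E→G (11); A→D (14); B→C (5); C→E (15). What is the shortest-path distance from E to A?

Routes from E to A:
E→C→D→G→A: 7 + 13 + 6 + 11 = 37
E→G→A: 11 + 11 = 22
Best route has total 22.

22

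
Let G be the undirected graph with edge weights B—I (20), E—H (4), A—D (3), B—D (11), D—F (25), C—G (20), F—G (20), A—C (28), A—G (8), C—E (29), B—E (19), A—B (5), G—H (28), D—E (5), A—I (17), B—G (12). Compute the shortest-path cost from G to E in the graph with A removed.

Some routes from G to E avoiding A:
G→H→E: 28 + 4 = 32
G→B→D→E: 12 + 11 + 5 = 28
G→B→E: 12 + 19 = 31
Best route has total 28.

28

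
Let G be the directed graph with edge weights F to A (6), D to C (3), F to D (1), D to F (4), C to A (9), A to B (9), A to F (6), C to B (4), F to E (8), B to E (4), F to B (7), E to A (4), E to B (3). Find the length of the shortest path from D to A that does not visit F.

12

Paths from D to A avoiding F:
D → C → A: 3 + 9 = 12
D → C → B → E → A: 3 + 4 + 4 + 4 = 15
The minimum is 12.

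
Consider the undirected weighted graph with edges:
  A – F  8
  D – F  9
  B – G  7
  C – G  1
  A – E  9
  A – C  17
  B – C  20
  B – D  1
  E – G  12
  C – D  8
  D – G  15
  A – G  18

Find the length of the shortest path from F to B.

10

Some routes from F to B:
F → D → C → G → B: 9 + 8 + 1 + 7 = 25
F → D → B: 9 + 1 = 10
F → D → G → B: 9 + 15 + 7 = 31
Best route has total 10.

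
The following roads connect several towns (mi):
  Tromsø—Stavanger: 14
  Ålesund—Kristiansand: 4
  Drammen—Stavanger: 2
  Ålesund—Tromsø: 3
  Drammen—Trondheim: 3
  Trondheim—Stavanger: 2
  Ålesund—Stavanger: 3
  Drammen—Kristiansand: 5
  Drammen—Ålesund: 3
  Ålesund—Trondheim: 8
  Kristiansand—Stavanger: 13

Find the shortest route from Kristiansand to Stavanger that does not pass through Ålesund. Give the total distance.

Paths from Kristiansand to Stavanger avoiding Ålesund:
Kristiansand -> Stavanger: 13
Kristiansand -> Drammen -> Trondheim -> Stavanger: 5 + 3 + 2 = 10
Kristiansand -> Drammen -> Stavanger: 5 + 2 = 7
Shortest: 7 mi.

7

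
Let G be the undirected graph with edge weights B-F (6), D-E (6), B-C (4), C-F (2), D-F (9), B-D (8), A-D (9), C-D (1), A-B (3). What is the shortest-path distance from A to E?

Candidate routes:
A -> B -> F -> D -> E: 3 + 6 + 9 + 6 = 24
A -> B -> C -> D -> E: 3 + 4 + 1 + 6 = 14
A -> B -> D -> E: 3 + 8 + 6 = 17
A -> B -> F -> C -> D -> E: 3 + 6 + 2 + 1 + 6 = 18
A -> B -> C -> F -> D -> E: 3 + 4 + 2 + 9 + 6 = 24
A -> D -> E: 9 + 6 = 15
The minimum is 14.

14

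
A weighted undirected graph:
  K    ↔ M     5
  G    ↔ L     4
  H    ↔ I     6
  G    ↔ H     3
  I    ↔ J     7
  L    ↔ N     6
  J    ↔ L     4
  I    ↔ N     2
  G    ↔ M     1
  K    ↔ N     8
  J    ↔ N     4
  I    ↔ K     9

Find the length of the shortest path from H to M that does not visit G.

Routes from H to M avoiding G:
H → I → J → L → N → K → M: 6 + 7 + 4 + 6 + 8 + 5 = 36
H → I → K → M: 6 + 9 + 5 = 20
H → I → N → K → M: 6 + 2 + 8 + 5 = 21
H → I → J → N → K → M: 6 + 7 + 4 + 8 + 5 = 30
The minimum is 20.

20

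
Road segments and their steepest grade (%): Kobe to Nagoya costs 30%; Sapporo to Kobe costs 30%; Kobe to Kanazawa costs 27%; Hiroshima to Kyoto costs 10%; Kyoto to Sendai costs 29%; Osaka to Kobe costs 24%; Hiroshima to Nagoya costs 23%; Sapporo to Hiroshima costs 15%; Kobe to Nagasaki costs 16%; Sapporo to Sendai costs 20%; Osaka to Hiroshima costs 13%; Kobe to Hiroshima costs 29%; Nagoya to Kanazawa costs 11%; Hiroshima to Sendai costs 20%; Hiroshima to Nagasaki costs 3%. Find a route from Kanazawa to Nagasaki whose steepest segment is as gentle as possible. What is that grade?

23

Checking several routes:
Kanazawa → Nagoya → Hiroshima → Nagasaki: max(11, 23, 3) = 23
Kanazawa → Kobe → Hiroshima → Nagasaki: max(27, 29, 3) = 29
Kanazawa → Kobe → Osaka → Hiroshima → Nagasaki: max(27, 24, 13, 3) = 27
Kanazawa → Kobe → Nagasaki: max(27, 16) = 27
Kanazawa → Nagoya → Hiroshima → Osaka → Kobe → Nagasaki: max(11, 23, 13, 24, 16) = 24
The minimum achievable maximum is 23%.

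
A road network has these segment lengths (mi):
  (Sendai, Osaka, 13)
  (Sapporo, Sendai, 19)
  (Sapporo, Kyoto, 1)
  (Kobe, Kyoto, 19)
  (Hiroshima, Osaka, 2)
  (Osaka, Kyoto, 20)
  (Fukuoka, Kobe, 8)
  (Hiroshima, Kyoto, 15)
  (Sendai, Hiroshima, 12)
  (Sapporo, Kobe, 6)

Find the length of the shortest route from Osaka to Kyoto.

17

Checking several routes:
Osaka→Hiroshima→Kyoto: 2 + 15 = 17
Osaka→Kyoto: 20
Osaka→Sendai→Sapporo→Kyoto: 13 + 19 + 1 = 33
Osaka→Hiroshima→Sendai→Sapporo→Kyoto: 2 + 12 + 19 + 1 = 34
The minimum is 17 mi.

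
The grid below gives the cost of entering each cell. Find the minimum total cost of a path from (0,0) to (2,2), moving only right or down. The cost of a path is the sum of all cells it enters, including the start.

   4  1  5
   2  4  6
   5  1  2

12

Path [0,0] → [0,1] → [1,1] → [2,1] → [2,2]: 4 + 1 + 4 + 1 + 2 = 12.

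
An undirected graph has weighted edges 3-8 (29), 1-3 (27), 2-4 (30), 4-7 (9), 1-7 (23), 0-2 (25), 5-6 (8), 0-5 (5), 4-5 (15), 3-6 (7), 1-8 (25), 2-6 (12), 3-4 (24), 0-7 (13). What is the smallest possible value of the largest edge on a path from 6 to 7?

13

Checking several routes:
6-3-4-7: max(7, 24, 9) = 24
6-5-0-7: max(8, 5, 13) = 13
6-5-4-7: max(8, 15, 9) = 15
Best route has worst link 13.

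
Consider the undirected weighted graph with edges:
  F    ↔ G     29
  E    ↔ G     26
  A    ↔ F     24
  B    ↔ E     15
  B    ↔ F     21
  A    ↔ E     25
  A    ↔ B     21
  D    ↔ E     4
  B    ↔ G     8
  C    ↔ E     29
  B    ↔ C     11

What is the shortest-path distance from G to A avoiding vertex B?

51

Routes from G to A avoiding B:
G -> F -> A: 29 + 24 = 53
G -> E -> A: 26 + 25 = 51
Best route has total 51.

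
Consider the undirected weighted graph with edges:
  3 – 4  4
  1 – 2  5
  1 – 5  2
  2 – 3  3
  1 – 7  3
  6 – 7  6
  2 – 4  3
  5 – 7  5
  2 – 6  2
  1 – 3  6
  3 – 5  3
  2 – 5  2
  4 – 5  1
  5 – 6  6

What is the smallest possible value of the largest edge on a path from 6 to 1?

Comparing a few candidate routes:
6 -> 2 -> 4 -> 5 -> 1: max(2, 3, 1, 2) = 3
6 -> 2 -> 3 -> 5 -> 1: max(2, 3, 3, 2) = 3
6 -> 2 -> 5 -> 1: max(2, 2, 2) = 2
Best route has worst link 2.

2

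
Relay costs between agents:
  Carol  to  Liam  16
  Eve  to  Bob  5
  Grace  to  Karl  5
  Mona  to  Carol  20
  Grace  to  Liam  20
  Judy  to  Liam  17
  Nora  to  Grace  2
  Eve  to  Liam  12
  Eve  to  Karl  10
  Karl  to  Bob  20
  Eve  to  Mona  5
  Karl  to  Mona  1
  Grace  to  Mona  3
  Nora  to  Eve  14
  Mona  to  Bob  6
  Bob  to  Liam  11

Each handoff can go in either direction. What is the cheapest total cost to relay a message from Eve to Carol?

25

Some routes from Eve to Carol:
Eve -> Bob -> Liam -> Carol: 5 + 11 + 16 = 32
Eve -> Mona -> Carol: 5 + 20 = 25
Eve -> Bob -> Mona -> Carol: 5 + 6 + 20 = 31
Eve -> Karl -> Mona -> Carol: 10 + 1 + 20 = 31
Eve -> Liam -> Carol: 12 + 16 = 28
Shortest: 25.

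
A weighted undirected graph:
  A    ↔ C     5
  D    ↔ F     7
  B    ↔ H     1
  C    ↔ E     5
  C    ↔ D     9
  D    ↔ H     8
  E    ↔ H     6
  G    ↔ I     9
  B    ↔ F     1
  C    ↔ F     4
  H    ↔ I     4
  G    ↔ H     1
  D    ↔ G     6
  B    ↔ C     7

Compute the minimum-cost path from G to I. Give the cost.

5

Some routes from G to I:
G→H→I: 1 + 4 = 5
G→D→F→B→H→I: 6 + 7 + 1 + 1 + 4 = 19
G→D→H→I: 6 + 8 + 4 = 18
G→I: 9
Best route has total 5.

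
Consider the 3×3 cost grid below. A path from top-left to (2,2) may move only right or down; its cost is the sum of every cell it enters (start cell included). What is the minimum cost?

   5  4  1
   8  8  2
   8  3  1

13

Take r0c0 → r0c1 → r0c2 → r1c2 → r2c2 for a total of 5 + 4 + 1 + 2 + 1 = 13.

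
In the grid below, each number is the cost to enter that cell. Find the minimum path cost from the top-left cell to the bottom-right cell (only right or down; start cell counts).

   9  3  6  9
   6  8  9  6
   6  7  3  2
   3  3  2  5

34

Path [0,0] [1,0] [2,0] [3,0] [3,1] [3,2] [3,3]: 9 + 6 + 6 + 3 + 3 + 2 + 5 = 34.
For comparison, the top-then-right route costs 40.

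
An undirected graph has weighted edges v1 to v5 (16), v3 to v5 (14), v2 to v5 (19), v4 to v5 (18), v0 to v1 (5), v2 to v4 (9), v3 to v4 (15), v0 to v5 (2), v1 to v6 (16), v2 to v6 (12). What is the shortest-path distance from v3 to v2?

Checking several routes:
v3-v4-v5-v2: 15 + 18 + 19 = 52
v3-v5-v2: 14 + 19 = 33
v3-v4-v2: 15 + 9 = 24
v3-v5-v0-v1-v6-v2: 14 + 2 + 5 + 16 + 12 = 49
v3-v5-v1-v6-v2: 14 + 16 + 16 + 12 = 58
v3-v5-v4-v2: 14 + 18 + 9 = 41
The minimum is 24.

24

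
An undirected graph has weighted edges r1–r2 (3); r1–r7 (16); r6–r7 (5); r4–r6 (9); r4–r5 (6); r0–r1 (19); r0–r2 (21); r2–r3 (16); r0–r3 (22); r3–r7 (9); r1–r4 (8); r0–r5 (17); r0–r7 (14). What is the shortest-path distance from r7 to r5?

20

A few of the r7→r5 routes:
r7→r0→r5: 14 + 17 = 31
r7→r3→r2→r1→r4→r5: 9 + 16 + 3 + 8 + 6 = 42
r7→r1→r4→r5: 16 + 8 + 6 = 30
r7→r6→r4→r5: 5 + 9 + 6 = 20
The minimum is 20.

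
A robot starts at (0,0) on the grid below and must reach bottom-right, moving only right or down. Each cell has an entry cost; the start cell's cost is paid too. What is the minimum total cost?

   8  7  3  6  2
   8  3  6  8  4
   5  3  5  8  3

33

Path r0c0 → r0c1 → r0c2 → r0c3 → r0c4 → r1c4 → r2c4: 8 + 7 + 3 + 6 + 2 + 4 + 3 = 33.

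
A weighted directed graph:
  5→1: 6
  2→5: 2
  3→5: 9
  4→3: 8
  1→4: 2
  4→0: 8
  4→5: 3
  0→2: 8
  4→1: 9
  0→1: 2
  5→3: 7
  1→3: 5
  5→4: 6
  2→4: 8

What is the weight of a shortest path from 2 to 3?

Some routes from 2 to 3:
2 -> 4 -> 5 -> 3: 8 + 3 + 7 = 18
2 -> 5 -> 1 -> 3: 2 + 6 + 5 = 13
2 -> 5 -> 4 -> 3: 2 + 6 + 8 = 16
2 -> 5 -> 3: 2 + 7 = 9
2 -> 4 -> 3: 8 + 8 = 16
Best route has total 9.

9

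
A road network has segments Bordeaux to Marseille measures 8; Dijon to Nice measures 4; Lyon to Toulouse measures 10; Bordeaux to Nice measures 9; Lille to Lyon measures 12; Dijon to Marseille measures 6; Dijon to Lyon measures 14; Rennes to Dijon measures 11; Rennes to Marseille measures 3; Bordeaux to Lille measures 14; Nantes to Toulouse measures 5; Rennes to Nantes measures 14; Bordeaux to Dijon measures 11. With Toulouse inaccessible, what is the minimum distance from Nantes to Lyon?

A few of the Nantes→Lyon routes:
Nantes→Rennes→Marseille→Bordeaux→Lille→Lyon: 14 + 3 + 8 + 14 + 12 = 51
Nantes→Rennes→Marseille→Dijon→Lyon: 14 + 3 + 6 + 14 = 37
Nantes→Rennes→Dijon→Lyon: 14 + 11 + 14 = 39
Nantes→Rennes→Marseille→Bordeaux→Dijon→Lyon: 14 + 3 + 8 + 11 + 14 = 50
Shortest: 37.

37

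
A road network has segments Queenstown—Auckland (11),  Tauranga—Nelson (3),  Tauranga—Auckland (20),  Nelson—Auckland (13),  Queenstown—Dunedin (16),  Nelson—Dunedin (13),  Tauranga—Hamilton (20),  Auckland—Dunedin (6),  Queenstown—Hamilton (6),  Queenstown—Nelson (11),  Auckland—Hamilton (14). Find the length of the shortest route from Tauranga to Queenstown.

Checking several routes:
Tauranga → Auckland → Queenstown: 20 + 11 = 31
Tauranga → Hamilton → Queenstown: 20 + 6 = 26
Tauranga → Nelson → Queenstown: 3 + 11 = 14
Tauranga → Nelson → Dunedin → Queenstown: 3 + 13 + 16 = 32
Tauranga → Nelson → Auckland → Queenstown: 3 + 13 + 11 = 27
Best route has total 14 mi.

14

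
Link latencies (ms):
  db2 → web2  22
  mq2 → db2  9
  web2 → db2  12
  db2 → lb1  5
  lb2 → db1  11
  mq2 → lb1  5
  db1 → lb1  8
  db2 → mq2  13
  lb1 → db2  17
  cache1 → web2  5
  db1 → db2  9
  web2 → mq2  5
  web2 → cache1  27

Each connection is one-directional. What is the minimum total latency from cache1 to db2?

Paths from cache1 to db2:
cache1 → web2 → mq2 → lb1 → db2: 5 + 5 + 5 + 17 = 32
cache1 → web2 → db2: 5 + 12 = 17
cache1 → web2 → mq2 → db2: 5 + 5 + 9 = 19
Shortest: 17 ms.

17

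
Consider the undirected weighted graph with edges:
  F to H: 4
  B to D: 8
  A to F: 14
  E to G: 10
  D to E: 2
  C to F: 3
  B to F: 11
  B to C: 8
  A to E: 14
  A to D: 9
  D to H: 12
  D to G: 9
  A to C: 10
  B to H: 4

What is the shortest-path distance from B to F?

Checking several routes:
B→F: 11
B→C→F: 8 + 3 = 11
B→H→F: 4 + 4 = 8
Shortest: 8.

8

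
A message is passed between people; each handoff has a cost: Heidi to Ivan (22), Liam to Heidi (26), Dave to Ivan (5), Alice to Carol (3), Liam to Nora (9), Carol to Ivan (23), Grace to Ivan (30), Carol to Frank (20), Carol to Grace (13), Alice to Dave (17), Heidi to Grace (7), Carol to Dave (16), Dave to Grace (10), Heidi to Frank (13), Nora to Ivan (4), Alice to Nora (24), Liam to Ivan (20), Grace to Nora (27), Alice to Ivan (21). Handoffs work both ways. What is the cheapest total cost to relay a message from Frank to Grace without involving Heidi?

Some routes from Frank to Grace avoiding Heidi:
Frank - Carol - Dave - Grace: 20 + 16 + 10 = 46
Frank - Carol - Grace: 20 + 13 = 33
Frank - Carol - Alice - Dave - Grace: 20 + 3 + 17 + 10 = 50
Shortest: 33.

33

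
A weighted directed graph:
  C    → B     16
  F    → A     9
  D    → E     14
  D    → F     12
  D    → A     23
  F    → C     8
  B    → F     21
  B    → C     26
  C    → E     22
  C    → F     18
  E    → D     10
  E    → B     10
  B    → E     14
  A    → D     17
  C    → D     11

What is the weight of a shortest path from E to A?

31

A few of the E→A routes:
E -> B -> F -> A: 10 + 21 + 9 = 40
E -> D -> A: 10 + 23 = 33
E -> D -> F -> A: 10 + 12 + 9 = 31
E -> B -> C -> F -> A: 10 + 26 + 18 + 9 = 63
Best route has total 31.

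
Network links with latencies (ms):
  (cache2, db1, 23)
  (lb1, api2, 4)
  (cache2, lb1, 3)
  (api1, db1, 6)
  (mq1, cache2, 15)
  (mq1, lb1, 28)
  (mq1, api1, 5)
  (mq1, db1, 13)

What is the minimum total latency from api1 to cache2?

Comparing a few candidate routes:
api1 -> db1 -> cache2: 6 + 23 = 29
api1 -> db1 -> mq1 -> cache2: 6 + 13 + 15 = 34
api1 -> mq1 -> db1 -> cache2: 5 + 13 + 23 = 41
api1 -> mq1 -> cache2: 5 + 15 = 20
api1 -> mq1 -> lb1 -> cache2: 5 + 28 + 3 = 36
The minimum is 20 ms.

20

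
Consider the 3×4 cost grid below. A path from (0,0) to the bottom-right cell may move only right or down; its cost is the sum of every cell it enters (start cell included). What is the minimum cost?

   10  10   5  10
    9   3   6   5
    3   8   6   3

One optimal route is (0,0)→(1,0)→(1,1)→(1,2)→(1,3)→(2,3).
Its cost is 10 + 9 + 3 + 6 + 5 + 3 = 36.

36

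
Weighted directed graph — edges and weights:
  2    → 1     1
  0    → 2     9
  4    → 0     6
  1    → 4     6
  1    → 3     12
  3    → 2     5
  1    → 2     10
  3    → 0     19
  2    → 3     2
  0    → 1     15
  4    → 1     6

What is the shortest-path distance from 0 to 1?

Candidate routes:
0→1: 15
0→2→1: 9 + 1 = 10
Shortest: 10.

10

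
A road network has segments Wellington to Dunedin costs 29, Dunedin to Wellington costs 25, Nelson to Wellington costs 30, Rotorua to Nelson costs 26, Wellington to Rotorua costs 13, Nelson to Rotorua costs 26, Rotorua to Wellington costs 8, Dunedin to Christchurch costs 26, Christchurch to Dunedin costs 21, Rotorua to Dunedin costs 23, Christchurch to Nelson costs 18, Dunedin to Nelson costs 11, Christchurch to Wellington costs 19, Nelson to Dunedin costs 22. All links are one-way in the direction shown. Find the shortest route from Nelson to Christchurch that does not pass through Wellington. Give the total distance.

48

Paths from Nelson to Christchurch avoiding Wellington:
Nelson-Dunedin-Christchurch: 22 + 26 = 48
Nelson-Rotorua-Dunedin-Christchurch: 26 + 23 + 26 = 75
The minimum is 48.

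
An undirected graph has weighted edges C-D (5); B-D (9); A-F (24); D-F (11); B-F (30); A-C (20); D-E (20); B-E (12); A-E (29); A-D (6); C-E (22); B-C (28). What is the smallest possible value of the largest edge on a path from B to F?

Some routes from B to F:
B-E-C-D-F: max(12, 22, 5, 11) = 22
B-D-F: max(9, 11) = 11
B-E-C-A-D-F: max(12, 22, 20, 6, 11) = 22
B-E-D-F: max(12, 20, 11) = 20
Smallest bottleneck: 11.

11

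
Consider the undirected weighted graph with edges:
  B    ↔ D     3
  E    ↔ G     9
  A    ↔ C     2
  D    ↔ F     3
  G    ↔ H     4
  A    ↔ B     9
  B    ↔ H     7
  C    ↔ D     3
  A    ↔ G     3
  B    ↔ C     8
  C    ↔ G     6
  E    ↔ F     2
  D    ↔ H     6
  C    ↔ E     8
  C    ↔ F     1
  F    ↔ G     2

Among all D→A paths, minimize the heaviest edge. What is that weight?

3

A few of the D→A routes:
D -> C -> F -> G -> A: max(3, 1, 2, 3) = 3
D -> F -> G -> A: max(3, 2, 3) = 3
D -> C -> A: max(3, 2) = 3
D -> F -> C -> A: max(3, 1, 2) = 3
Best route has worst link 3.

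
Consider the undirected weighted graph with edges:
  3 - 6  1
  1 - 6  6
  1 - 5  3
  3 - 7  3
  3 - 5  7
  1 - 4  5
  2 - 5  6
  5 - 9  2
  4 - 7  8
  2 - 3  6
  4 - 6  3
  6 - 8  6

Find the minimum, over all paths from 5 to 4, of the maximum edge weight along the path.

5

A few of the 5→4 routes:
5 - 1 - 4: max(3, 5) = 5
5 - 2 - 3 - 6 - 4: max(6, 6, 1, 3) = 6
5 - 1 - 6 - 4: max(3, 6, 3) = 6
5 - 2 - 3 - 6 - 1 - 4: max(6, 6, 1, 6, 5) = 6
Smallest bottleneck: 5.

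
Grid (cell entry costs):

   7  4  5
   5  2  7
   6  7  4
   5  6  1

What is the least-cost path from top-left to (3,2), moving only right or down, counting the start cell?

Take (0,0) -> (0,1) -> (1,1) -> (1,2) -> (2,2) -> (3,2) for a total of 7 + 4 + 2 + 7 + 4 + 1 = 25.
(Top row then right column would cost 28.)

25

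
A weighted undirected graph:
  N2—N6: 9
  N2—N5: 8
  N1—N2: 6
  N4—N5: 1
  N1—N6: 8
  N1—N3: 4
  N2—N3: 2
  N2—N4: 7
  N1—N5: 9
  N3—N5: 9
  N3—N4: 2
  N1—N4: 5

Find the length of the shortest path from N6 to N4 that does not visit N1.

13

Paths from N6 to N4 avoiding N1:
N6-N2-N3-N5-N4: 9 + 2 + 9 + 1 = 21
N6-N2-N5-N4: 9 + 8 + 1 = 18
N6-N2-N5-N3-N4: 9 + 8 + 9 + 2 = 28
N6-N2-N4: 9 + 7 = 16
N6-N2-N3-N4: 9 + 2 + 2 = 13
The minimum is 13.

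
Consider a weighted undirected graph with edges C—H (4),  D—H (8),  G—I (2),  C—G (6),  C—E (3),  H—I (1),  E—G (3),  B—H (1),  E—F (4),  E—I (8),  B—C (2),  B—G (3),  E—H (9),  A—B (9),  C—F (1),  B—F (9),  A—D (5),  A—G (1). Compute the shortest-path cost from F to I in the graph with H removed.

Some routes from F to I avoiding H:
F-C-E-G-I: 1 + 3 + 3 + 2 = 9
F-C-B-G-I: 1 + 2 + 3 + 2 = 8
F-C-G-I: 1 + 6 + 2 = 9
F-E-G-I: 4 + 3 + 2 = 9
Shortest: 8.

8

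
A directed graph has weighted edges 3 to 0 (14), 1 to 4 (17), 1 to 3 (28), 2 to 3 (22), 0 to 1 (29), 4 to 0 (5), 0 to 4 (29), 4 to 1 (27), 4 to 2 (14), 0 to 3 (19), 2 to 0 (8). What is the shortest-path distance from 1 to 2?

31

Paths from 1 to 2:
1 - 4 - 2: 17 + 14 = 31
1 - 3 - 0 - 4 - 2: 28 + 14 + 29 + 14 = 85
Shortest: 31.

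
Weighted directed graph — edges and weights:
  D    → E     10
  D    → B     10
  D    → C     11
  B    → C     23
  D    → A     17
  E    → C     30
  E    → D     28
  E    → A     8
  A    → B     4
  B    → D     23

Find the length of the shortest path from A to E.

Routes from A to E:
A→B→D→E: 4 + 23 + 10 = 37
Shortest: 37.

37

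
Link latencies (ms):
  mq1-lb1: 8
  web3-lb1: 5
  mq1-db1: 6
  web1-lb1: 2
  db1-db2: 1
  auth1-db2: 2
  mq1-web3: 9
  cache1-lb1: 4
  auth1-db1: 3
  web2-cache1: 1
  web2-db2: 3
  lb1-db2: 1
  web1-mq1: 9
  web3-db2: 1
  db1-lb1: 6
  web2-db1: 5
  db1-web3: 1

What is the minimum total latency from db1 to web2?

4

Comparing a few candidate routes:
db1-db2-web2: 1 + 3 = 4
db1-web3-db2-lb1-cache1-web2: 1 + 1 + 1 + 4 + 1 = 8
db1-db2-lb1-cache1-web2: 1 + 1 + 4 + 1 = 7
db1-auth1-db2-web2: 3 + 2 + 3 = 8
db1-web2: 5
db1-web3-db2-web2: 1 + 1 + 3 = 5
Best route has total 4 ms.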